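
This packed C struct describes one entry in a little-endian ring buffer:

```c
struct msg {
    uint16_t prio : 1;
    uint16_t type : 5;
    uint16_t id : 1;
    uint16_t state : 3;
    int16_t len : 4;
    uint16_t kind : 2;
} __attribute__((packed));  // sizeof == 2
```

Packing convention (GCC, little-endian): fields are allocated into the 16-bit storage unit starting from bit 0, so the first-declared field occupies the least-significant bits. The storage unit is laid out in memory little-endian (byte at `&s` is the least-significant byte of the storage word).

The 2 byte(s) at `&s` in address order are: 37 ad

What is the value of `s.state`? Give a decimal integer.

2

[0]=0x37 [1]=0xad (little-endian) → word 0xad37
prio [0+:1] = (word>>0) & 0x1 = 1
type [1+:5] = (word>>1) & 0x1f = 27
id [6+:1] = (word>>6) & 0x1 = 0
state [7+:3] = (word>>7) & 0x7 = 2  ←
len [10+:4] = (word>>10) & 0xf = 11
kind [14+:2] = (word>>14) & 0x3 = 2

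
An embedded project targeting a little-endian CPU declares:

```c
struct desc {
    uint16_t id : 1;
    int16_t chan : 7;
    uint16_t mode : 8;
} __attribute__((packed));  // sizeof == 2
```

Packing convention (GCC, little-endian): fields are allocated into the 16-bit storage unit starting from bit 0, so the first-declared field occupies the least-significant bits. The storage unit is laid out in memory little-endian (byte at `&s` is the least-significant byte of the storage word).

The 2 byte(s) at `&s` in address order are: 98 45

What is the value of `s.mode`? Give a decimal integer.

69

[0]=0x98 [1]=0x45 (little-endian) → word 0x4598
id:1 @ bit 0 → (0x4598>>0)&0x1 = 0x0
chan:7 @ bit 1 → (0x4598>>1)&0x7f = 0x4c
mode:8 @ bit 8 → (0x4598>>8)&0xff = 0x45  ←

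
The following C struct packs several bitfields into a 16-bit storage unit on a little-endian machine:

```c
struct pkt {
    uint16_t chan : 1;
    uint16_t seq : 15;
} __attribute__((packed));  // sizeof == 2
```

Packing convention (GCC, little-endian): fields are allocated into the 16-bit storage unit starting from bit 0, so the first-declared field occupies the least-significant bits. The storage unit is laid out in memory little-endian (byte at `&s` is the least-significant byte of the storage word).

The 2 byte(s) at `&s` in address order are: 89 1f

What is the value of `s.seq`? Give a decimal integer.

[0]=0x89 [1]=0x1f (little-endian) → word 0x1f89
chan:1 @ bit 0 → (0x1f89>>0)&0x1 = 0x1
seq:15 @ bit 1 → (0x1f89>>1)&0x7fff = 0xfc4  ←

4036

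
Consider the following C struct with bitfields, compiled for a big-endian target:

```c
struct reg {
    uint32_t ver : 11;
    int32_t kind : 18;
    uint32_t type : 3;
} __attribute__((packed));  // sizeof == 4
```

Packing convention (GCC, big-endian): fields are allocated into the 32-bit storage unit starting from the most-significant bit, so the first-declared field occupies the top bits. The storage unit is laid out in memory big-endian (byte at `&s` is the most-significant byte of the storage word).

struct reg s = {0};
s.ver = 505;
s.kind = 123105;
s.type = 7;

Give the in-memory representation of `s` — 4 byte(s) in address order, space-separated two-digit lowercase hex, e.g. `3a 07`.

[21+:11] ver=505 & 0x7ff = 0x1f9; word=0x3f200000
[3+:18] kind=123105 & 0x3ffff = 0x1e0e1; word=0x3f2f0708
[0+:3] type=7 & 0x7 = 0x7; word=0x3f2f070f
word = 0x3f2f070f → big-endian bytes:
  [0]=0x3f  [1]=0x2f  [2]=0x07  [3]=0x0f

3f 2f 07 0f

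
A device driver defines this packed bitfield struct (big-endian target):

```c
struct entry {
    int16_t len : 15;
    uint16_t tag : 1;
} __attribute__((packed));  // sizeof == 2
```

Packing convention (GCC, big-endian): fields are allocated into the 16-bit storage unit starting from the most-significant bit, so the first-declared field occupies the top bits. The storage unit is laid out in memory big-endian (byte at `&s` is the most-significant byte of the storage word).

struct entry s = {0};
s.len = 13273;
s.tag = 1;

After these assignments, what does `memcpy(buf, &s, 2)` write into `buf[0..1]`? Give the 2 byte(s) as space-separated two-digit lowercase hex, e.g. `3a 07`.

len (15b) val=13273 bits=0x33d9 at bit 1: 0x67b2
tag (1b) val=1 bits=0x1 at bit 0: 0x67b3
word = 0x67b3 → big-endian bytes:
  [0]=0x67  [1]=0xb3

67 b3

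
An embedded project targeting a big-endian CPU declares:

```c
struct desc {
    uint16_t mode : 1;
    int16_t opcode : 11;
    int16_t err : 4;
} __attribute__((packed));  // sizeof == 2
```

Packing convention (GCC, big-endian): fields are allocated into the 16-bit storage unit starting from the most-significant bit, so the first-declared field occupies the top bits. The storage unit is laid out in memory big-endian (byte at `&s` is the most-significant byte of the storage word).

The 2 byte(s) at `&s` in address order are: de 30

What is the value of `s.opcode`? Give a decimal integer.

-541

[0]=0xde [1]=0x30 (big-endian) → word 0xde30
mode [15+:1] = (word>>15) & 0x1 = 1
opcode [4+:11] = (word>>4) & 0x7ff = 1507  ←
err [0+:4] = (word>>0) & 0xf = 0
opcode signed 11b, MSB=1: 1507 - 2048 = -541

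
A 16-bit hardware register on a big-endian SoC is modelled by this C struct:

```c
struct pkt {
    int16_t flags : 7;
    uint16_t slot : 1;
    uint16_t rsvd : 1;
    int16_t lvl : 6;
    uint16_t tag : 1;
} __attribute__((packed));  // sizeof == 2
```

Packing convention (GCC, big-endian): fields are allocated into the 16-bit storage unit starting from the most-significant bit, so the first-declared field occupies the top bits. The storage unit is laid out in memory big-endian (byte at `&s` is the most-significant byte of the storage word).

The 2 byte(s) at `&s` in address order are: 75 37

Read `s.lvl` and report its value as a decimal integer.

[0]=0x75 [1]=0x37 (big-endian) → word 0x7537
flags:7 @ bit 9 → (0x7537>>9)&0x7f = 0x3a
slot:1 @ bit 8 → (0x7537>>8)&0x1 = 0x1
rsvd:1 @ bit 7 → (0x7537>>7)&0x1 = 0x0
lvl:6 @ bit 1 → (0x7537>>1)&0x3f = 0x1b  ←
tag:1 @ bit 0 → (0x7537>>0)&0x1 = 0x1
lvl signed 6b, MSB=0: value = 27

27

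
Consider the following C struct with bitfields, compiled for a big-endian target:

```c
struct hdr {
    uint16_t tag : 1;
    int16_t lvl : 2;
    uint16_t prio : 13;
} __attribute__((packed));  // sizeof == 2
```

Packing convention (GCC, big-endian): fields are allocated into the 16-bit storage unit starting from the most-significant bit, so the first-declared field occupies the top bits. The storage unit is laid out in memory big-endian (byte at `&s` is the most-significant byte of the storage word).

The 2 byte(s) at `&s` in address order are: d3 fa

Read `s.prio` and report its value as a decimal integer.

[0]=0xd3 [1]=0xfa (big-endian) → word 0xd3fa
tag [15+:1] = (word>>15) & 0x1 = 1
lvl [13+:2] = (word>>13) & 0x3 = 2
prio [0+:13] = (word>>0) & 0x1fff = 5114  ←

5114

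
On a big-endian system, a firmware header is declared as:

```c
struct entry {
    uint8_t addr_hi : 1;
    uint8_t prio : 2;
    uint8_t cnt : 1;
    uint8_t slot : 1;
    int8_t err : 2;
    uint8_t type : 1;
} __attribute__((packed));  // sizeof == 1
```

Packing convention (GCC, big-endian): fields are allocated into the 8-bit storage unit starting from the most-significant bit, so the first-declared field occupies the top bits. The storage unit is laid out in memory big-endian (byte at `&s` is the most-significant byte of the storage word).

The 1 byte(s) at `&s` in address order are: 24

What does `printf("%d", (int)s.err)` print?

[0]=0x24 (big-endian) → word 0x24
addr_hi [7+:1] = (word>>7) & 0x1 = 0
prio [5+:2] = (word>>5) & 0x3 = 1
cnt [4+:1] = (word>>4) & 0x1 = 0
slot [3+:1] = (word>>3) & 0x1 = 0
err [1+:2] = (word>>1) & 0x3 = 2  ←
type [0+:1] = (word>>0) & 0x1 = 0
err signed 2b, MSB=1: 2 - 4 = -2

-2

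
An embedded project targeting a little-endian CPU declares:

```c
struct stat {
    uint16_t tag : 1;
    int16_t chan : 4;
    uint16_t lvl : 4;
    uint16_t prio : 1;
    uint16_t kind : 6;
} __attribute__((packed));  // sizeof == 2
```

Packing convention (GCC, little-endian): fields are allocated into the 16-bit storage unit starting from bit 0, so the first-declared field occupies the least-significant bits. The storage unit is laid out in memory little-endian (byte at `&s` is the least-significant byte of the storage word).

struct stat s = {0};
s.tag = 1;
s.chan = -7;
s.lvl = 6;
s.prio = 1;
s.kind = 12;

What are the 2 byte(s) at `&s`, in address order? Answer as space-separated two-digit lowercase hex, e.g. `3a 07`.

tag:1 = 1 → 0x1 << 0 → word 0x0001
chan:4 = -7 → 0x9 << 1 → word 0x0013
lvl:4 = 6 → 0x6 << 5 → word 0x00d3
prio:1 = 1 → 0x1 << 9 → word 0x02d3
kind:6 = 12 → 0xc << 10 → word 0x32d3
word = 0x32d3 → little-endian bytes:
  [0]=0xd3  [1]=0x32

d3 32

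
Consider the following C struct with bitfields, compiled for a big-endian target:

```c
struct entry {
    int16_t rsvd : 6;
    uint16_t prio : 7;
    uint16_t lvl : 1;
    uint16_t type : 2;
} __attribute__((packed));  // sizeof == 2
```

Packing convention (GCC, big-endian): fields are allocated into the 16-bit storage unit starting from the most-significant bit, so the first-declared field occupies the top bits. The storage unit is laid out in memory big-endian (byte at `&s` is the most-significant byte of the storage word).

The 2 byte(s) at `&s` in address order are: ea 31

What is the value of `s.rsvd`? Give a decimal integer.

-6

[0]=0xea [1]=0x31 (big-endian) → word 0xea31
rsvd:6 @ bit 10 → (0xea31>>10)&0x3f = 0x3a  ←
prio:7 @ bit 3 → (0xea31>>3)&0x7f = 0x46
lvl:1 @ bit 2 → (0xea31>>2)&0x1 = 0x0
type:2 @ bit 0 → (0xea31>>0)&0x3 = 0x1
rsvd signed 6b, MSB=1: 58 - 64 = -6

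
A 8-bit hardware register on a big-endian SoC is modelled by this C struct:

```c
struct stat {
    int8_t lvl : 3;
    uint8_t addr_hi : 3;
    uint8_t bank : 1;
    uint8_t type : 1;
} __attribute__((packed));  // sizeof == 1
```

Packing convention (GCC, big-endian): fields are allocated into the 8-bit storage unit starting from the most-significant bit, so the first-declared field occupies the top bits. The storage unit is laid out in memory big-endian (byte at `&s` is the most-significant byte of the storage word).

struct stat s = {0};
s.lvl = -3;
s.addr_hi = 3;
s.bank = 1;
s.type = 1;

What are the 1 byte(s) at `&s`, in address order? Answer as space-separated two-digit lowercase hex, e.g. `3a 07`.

lvl (3b) val=-3 bits=0x5 at bit 5: 0xa0
addr_hi (3b) val=3 bits=0x3 at bit 2: 0xac
bank (1b) val=1 bits=0x1 at bit 1: 0xae
type (1b) val=1 bits=0x1 at bit 0: 0xaf
word = 0xaf → big-endian bytes:
  [0]=0xaf

af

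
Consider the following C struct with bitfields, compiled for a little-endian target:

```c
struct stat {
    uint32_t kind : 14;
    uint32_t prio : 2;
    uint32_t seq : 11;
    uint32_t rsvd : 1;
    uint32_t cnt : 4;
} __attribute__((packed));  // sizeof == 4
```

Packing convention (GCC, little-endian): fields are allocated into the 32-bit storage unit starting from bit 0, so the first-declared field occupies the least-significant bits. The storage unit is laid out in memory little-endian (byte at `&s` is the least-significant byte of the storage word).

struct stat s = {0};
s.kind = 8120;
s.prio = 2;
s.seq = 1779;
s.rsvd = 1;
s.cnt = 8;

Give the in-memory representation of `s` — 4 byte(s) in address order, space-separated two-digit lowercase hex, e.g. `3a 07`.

b8 9f f3 8e

kind (14b) val=8120 bits=0x1fb8 at bit 0: 0x00001fb8
prio (2b) val=2 bits=0x2 at bit 14: 0x00009fb8
seq (11b) val=1779 bits=0x6f3 at bit 16: 0x06f39fb8
rsvd (1b) val=1 bits=0x1 at bit 27: 0x0ef39fb8
cnt (4b) val=8 bits=0x8 at bit 28: 0x8ef39fb8
word = 0x8ef39fb8 → little-endian bytes:
  [0]=0xb8  [1]=0x9f  [2]=0xf3  [3]=0x8e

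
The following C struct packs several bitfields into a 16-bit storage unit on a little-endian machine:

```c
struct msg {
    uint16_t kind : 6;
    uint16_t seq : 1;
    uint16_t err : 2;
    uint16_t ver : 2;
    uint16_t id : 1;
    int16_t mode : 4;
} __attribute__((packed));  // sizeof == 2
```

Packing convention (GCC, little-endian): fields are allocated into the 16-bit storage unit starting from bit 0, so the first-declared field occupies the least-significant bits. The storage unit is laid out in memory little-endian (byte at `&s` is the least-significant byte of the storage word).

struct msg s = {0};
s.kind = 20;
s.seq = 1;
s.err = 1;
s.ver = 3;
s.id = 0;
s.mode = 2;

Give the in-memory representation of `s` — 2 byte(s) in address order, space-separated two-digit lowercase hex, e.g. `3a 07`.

d4 26

kind:6 = 20 → 0x14 << 0 → word 0x0014
seq:1 = 1 → 0x1 << 6 → word 0x0054
err:2 = 1 → 0x1 << 7 → word 0x00d4
ver:2 = 3 → 0x3 << 9 → word 0x06d4
id:1 = 0 → 0x0 << 11 → word 0x06d4
mode:4 = 2 → 0x2 << 12 → word 0x26d4
word = 0x26d4 → little-endian bytes:
  [0]=0xd4  [1]=0x26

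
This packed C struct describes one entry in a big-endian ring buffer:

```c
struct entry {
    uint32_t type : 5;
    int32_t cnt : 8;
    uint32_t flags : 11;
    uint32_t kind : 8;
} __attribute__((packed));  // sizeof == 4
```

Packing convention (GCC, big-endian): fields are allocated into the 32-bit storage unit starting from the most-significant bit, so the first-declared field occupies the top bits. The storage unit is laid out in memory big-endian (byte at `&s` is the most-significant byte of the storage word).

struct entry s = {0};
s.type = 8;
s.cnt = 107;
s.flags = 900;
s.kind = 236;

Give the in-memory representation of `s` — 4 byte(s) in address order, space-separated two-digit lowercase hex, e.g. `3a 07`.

43 5b 84 ec

[27+:5] type=8 & 0x1f = 0x8; word=0x40000000
[19+:8] cnt=107 & 0xff = 0x6b; word=0x43580000
[8+:11] flags=900 & 0x7ff = 0x384; word=0x435b8400
[0+:8] kind=236 & 0xff = 0xec; word=0x435b84ec
word = 0x435b84ec → big-endian bytes:
  [0]=0x43  [1]=0x5b  [2]=0x84  [3]=0xec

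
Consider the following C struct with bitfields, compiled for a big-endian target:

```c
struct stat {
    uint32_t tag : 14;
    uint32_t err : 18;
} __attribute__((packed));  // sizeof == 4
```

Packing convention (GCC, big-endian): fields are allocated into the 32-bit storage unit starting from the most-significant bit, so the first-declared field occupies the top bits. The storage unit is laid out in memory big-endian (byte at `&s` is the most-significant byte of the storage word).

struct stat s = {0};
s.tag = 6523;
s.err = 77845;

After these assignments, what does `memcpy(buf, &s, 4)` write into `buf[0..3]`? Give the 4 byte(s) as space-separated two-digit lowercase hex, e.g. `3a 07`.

65 ed 30 15

tag (14b) val=6523 bits=0x197b at bit 18: 0x65ec0000
err (18b) val=77845 bits=0x13015 at bit 0: 0x65ed3015
word = 0x65ed3015 → big-endian bytes:
  [0]=0x65  [1]=0xed  [2]=0x30  [3]=0x15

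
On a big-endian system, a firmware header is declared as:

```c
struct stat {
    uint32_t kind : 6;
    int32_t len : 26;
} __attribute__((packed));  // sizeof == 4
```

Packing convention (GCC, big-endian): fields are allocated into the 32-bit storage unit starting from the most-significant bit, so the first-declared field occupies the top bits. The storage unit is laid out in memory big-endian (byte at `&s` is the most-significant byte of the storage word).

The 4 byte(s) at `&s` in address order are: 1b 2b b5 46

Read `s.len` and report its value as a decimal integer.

-13912762

[0]=0x1b [1]=0x2b [2]=0xb5 [3]=0x46 (big-endian) → word 0x1b2bb546
kind:6 @ bit 26 → (0x1b2bb546>>26)&0x3f = 0x6
len:26 @ bit 0 → (0x1b2bb546>>0)&0x3ffffff = 0x32bb546  ←
len signed 26b, MSB=1: 53196102 - 67108864 = -13912762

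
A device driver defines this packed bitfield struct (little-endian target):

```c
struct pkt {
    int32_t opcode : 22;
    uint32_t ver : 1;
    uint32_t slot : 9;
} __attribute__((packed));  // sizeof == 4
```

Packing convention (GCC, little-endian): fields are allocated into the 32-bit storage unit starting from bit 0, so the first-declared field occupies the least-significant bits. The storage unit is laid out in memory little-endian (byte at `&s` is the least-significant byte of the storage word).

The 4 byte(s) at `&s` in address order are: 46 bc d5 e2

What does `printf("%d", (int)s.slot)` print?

[0]=0x46 [1]=0xbc [2]=0xd5 [3]=0xe2 (little-endian) → word 0xe2d5bc46
opcode:22 @ bit 0 → (0xe2d5bc46>>0)&0x3fffff = 0x15bc46
ver:1 @ bit 22 → (0xe2d5bc46>>22)&0x1 = 0x1
slot:9 @ bit 23 → (0xe2d5bc46>>23)&0x1ff = 0x1c5  ←

453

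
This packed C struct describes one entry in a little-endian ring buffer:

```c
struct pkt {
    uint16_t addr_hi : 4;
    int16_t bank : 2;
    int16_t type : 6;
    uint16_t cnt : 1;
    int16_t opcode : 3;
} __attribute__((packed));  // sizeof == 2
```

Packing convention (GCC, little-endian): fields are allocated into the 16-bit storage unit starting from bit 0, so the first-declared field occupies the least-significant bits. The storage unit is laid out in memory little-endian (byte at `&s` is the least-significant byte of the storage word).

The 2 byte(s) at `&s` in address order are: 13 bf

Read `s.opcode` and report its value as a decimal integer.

-3

[0]=0x13 [1]=0xbf (little-endian) → word 0xbf13
addr_hi [0+:4] = (word>>0) & 0xf = 3
bank [4+:2] = (word>>4) & 0x3 = 1
type [6+:6] = (word>>6) & 0x3f = 60
cnt [12+:1] = (word>>12) & 0x1 = 1
opcode [13+:3] = (word>>13) & 0x7 = 5  ←
opcode signed 3b, MSB=1: 5 - 8 = -3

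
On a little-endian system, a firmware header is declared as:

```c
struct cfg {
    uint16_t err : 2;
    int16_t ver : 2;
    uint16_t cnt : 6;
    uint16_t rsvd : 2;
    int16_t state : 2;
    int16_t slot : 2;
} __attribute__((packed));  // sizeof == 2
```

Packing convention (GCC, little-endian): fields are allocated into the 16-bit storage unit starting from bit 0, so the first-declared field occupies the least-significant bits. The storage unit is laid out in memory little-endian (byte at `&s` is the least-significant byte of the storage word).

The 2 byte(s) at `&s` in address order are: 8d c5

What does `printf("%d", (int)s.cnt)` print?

24

[0]=0x8d [1]=0xc5 (little-endian) → word 0xc58d
err [0+:2] = (word>>0) & 0x3 = 1
ver [2+:2] = (word>>2) & 0x3 = 3
cnt [4+:6] = (word>>4) & 0x3f = 24  ←
rsvd [10+:2] = (word>>10) & 0x3 = 1
state [12+:2] = (word>>12) & 0x3 = 0
slot [14+:2] = (word>>14) & 0x3 = 3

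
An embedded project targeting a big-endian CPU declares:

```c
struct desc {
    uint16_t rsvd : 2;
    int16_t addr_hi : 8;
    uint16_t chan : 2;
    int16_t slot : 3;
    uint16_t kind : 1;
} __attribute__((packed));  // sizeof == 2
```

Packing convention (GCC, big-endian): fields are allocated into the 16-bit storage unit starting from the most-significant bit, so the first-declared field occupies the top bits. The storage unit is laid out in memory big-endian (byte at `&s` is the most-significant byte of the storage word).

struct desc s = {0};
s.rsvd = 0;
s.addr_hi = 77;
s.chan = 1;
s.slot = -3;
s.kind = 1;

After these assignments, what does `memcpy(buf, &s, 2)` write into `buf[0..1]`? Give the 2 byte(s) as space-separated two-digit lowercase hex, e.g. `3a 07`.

rsvd (2b) val=0 bits=0x0 at bit 14: 0x0000
addr_hi (8b) val=77 bits=0x4d at bit 6: 0x1340
chan (2b) val=1 bits=0x1 at bit 4: 0x1350
slot (3b) val=-3 bits=0x5 at bit 1: 0x135a
kind (1b) val=1 bits=0x1 at bit 0: 0x135b
word = 0x135b → big-endian bytes:
  [0]=0x13  [1]=0x5b

13 5b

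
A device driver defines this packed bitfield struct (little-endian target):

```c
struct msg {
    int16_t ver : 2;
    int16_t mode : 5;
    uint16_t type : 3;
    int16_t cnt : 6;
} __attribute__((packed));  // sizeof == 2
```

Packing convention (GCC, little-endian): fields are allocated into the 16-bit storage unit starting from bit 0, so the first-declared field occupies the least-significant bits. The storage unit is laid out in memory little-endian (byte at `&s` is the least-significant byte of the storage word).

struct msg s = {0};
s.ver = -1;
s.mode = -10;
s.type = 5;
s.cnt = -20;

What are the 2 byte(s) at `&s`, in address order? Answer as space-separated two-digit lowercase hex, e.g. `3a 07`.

ver (2b) val=-1 bits=0x3 at bit 0: 0x0003
mode (5b) val=-10 bits=0x16 at bit 2: 0x005b
type (3b) val=5 bits=0x5 at bit 7: 0x02db
cnt (6b) val=-20 bits=0x2c at bit 10: 0xb2db
word = 0xb2db → little-endian bytes:
  [0]=0xdb  [1]=0xb2

db b2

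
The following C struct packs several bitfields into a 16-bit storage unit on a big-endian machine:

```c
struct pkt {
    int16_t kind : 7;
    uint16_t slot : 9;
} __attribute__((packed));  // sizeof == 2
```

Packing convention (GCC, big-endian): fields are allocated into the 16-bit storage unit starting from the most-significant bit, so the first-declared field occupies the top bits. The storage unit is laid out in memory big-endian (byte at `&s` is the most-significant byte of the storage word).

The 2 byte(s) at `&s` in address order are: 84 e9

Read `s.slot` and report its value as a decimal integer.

233

[0]=0x84 [1]=0xe9 (big-endian) → word 0x84e9
kind:7 @ bit 9 → (0x84e9>>9)&0x7f = 0x42
slot:9 @ bit 0 → (0x84e9>>0)&0x1ff = 0xe9  ←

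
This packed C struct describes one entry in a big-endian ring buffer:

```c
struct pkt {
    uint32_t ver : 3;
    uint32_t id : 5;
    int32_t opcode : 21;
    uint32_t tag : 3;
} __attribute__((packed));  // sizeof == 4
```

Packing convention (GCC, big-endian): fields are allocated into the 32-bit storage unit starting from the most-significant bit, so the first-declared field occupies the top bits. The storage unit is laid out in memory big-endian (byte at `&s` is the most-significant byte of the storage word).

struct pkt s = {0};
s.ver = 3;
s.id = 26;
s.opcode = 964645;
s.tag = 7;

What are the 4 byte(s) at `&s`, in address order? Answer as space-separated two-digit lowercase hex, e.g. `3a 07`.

ver (3b) val=3 bits=0x3 at bit 29: 0x60000000
id (5b) val=26 bits=0x1a at bit 24: 0x7a000000
opcode (21b) val=964645 bits=0xeb825 at bit 3: 0x7a75c128
tag (3b) val=7 bits=0x7 at bit 0: 0x7a75c12f
word = 0x7a75c12f → big-endian bytes:
  [0]=0x7a  [1]=0x75  [2]=0xc1  [3]=0x2f

7a 75 c1 2f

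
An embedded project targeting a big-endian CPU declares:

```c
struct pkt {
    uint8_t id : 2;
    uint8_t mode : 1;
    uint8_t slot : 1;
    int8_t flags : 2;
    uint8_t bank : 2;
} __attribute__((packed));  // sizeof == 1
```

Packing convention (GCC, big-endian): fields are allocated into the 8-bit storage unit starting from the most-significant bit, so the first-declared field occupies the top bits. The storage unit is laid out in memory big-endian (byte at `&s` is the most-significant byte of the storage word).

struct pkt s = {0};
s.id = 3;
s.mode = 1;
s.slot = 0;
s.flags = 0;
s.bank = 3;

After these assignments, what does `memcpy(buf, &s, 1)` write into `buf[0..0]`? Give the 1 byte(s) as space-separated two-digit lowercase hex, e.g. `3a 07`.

id:2 = 3 → 0x3 << 6 → word 0xc0
mode:1 = 1 → 0x1 << 5 → word 0xe0
slot:1 = 0 → 0x0 << 4 → word 0xe0
flags:2 = 0 → 0x0 << 2 → word 0xe0
bank:2 = 3 → 0x3 << 0 → word 0xe3
word = 0xe3 → big-endian bytes:
  [0]=0xe3

e3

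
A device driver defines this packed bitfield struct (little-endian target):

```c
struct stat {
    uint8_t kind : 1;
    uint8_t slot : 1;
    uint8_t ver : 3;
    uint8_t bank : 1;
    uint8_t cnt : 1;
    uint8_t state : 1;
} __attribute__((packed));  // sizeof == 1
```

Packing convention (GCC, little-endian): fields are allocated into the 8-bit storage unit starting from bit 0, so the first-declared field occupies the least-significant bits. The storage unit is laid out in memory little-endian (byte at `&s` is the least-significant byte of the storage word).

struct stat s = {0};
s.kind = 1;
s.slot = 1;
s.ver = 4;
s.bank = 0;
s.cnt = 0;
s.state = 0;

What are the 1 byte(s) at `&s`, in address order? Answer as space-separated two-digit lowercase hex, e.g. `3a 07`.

13

[0+:1] kind=1 & 0x1 = 0x1; word=0x01
[1+:1] slot=1 & 0x1 = 0x1; word=0x03
[2+:3] ver=4 & 0x7 = 0x4; word=0x13
[5+:1] bank=0 & 0x1 = 0x0; word=0x13
[6+:1] cnt=0 & 0x1 = 0x0; word=0x13
[7+:1] state=0 & 0x1 = 0x0; word=0x13
word = 0x13 → little-endian bytes:
  [0]=0x13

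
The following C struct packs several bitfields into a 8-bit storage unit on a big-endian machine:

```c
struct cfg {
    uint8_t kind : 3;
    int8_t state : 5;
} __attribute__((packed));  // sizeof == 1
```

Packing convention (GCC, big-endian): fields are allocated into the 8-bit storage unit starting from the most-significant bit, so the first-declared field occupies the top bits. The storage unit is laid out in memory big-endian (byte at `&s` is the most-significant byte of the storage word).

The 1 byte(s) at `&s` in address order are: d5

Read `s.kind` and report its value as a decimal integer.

6

[0]=0xd5 (big-endian) → word 0xd5
kind [5+:3] = (word>>5) & 0x7 = 6  ←
state [0+:5] = (word>>0) & 0x1f = 21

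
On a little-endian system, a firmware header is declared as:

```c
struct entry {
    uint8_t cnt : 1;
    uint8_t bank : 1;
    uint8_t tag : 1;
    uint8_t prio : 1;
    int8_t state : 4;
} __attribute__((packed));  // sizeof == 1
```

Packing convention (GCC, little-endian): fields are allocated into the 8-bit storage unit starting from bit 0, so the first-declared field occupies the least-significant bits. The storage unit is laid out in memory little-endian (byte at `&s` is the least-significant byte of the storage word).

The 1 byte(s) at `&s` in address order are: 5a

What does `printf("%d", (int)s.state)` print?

5

[0]=0x5a (little-endian) → word 0x5a
cnt [0+:1] = (word>>0) & 0x1 = 0
bank [1+:1] = (word>>1) & 0x1 = 1
tag [2+:1] = (word>>2) & 0x1 = 0
prio [3+:1] = (word>>3) & 0x1 = 1
state [4+:4] = (word>>4) & 0xf = 5  ←
state signed 4b, MSB=0: value = 5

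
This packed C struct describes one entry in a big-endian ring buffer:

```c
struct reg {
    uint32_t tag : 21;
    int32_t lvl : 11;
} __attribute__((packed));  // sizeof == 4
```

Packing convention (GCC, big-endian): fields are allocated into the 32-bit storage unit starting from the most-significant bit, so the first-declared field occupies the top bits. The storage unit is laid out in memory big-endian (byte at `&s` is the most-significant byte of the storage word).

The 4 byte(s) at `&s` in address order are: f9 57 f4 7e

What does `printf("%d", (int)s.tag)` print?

[0]=0xf9 [1]=0x57 [2]=0xf4 [3]=0x7e (big-endian) → word 0xf957f47e
tag:21 @ bit 11 → (0xf957f47e>>11)&0x1fffff = 0x1f2afe  ←
lvl:11 @ bit 0 → (0xf957f47e>>0)&0x7ff = 0x47e

2042622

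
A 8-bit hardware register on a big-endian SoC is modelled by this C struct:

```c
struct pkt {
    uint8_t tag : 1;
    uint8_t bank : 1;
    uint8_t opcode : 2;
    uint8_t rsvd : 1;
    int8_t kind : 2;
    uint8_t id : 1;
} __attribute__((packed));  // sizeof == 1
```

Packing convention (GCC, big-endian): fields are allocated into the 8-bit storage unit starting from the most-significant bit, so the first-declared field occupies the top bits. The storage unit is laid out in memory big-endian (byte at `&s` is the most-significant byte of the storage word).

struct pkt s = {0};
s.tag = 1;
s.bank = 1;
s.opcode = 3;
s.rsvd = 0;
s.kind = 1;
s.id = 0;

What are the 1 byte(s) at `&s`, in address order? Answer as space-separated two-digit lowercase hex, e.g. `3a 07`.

[7+:1] tag=1 & 0x1 = 0x1; word=0x80
[6+:1] bank=1 & 0x1 = 0x1; word=0xc0
[4+:2] opcode=3 & 0x3 = 0x3; word=0xf0
[3+:1] rsvd=0 & 0x1 = 0x0; word=0xf0
[1+:2] kind=1 & 0x3 = 0x1; word=0xf2
[0+:1] id=0 & 0x1 = 0x0; word=0xf2
word = 0xf2 → big-endian bytes:
  [0]=0xf2

f2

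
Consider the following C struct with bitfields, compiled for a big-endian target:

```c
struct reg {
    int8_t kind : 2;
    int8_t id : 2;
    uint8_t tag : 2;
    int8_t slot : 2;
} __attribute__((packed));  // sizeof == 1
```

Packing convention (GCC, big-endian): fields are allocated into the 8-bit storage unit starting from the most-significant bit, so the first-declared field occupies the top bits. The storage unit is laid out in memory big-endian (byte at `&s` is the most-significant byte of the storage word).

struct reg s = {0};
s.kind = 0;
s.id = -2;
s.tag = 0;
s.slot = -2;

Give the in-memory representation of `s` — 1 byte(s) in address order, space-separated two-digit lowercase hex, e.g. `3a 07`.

22

kind:2 = 0 → 0x0 << 6 → word 0x00
id:2 = -2 → 0x2 << 4 → word 0x20
tag:2 = 0 → 0x0 << 2 → word 0x20
slot:2 = -2 → 0x2 << 0 → word 0x22
word = 0x22 → big-endian bytes:
  [0]=0x22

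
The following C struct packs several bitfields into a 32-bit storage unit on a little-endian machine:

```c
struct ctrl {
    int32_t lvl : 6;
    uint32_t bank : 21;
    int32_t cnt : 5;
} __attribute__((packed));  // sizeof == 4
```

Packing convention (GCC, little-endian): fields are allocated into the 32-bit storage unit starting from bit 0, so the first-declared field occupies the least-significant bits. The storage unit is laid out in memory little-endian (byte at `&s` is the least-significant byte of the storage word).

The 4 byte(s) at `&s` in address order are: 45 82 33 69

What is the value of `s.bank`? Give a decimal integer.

[0]=0x45 [1]=0x82 [2]=0x33 [3]=0x69 (little-endian) → word 0x69338245
lvl:6 @ bit 0 → (0x69338245>>0)&0x3f = 0x5
bank:21 @ bit 6 → (0x69338245>>6)&0x1fffff = 0x4ce09  ←
cnt:5 @ bit 27 → (0x69338245>>27)&0x1f = 0xd

314889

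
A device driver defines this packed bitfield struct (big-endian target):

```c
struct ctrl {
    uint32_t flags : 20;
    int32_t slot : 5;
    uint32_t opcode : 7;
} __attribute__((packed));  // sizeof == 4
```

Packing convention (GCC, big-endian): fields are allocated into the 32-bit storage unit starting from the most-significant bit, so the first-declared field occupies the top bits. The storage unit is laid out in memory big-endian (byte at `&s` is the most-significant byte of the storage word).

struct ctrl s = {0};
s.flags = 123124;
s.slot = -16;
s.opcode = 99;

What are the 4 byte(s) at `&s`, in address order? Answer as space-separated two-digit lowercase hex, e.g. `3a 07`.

1e 0f 48 63

flags:20 = 123124 → 0x1e0f4 << 12 → word 0x1e0f4000
slot:5 = -16 → 0x10 << 7 → word 0x1e0f4800
opcode:7 = 99 → 0x63 << 0 → word 0x1e0f4863
word = 0x1e0f4863 → big-endian bytes:
  [0]=0x1e  [1]=0x0f  [2]=0x48  [3]=0x63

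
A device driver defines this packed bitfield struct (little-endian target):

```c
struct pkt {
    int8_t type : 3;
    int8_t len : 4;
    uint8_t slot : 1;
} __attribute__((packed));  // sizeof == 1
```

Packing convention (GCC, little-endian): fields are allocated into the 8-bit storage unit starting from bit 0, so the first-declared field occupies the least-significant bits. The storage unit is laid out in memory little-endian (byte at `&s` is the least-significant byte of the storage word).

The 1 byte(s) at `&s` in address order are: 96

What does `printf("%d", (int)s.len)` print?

2

[0]=0x96 (little-endian) → word 0x96
type [0+:3] = (word>>0) & 0x7 = 6
len [3+:4] = (word>>3) & 0xf = 2  ←
slot [7+:1] = (word>>7) & 0x1 = 1
len signed 4b, MSB=0: value = 2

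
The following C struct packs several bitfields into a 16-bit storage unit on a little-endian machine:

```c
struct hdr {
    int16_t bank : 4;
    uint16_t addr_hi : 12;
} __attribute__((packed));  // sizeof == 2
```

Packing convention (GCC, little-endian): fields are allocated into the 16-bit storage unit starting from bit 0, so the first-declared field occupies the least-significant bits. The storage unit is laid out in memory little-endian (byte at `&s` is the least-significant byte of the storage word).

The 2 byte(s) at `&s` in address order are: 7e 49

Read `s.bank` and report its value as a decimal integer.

-2

[0]=0x7e [1]=0x49 (little-endian) → word 0x497e
bank:4 @ bit 0 → (0x497e>>0)&0xf = 0xe  ←
addr_hi:12 @ bit 4 → (0x497e>>4)&0xfff = 0x497
bank signed 4b, MSB=1: 14 - 16 = -2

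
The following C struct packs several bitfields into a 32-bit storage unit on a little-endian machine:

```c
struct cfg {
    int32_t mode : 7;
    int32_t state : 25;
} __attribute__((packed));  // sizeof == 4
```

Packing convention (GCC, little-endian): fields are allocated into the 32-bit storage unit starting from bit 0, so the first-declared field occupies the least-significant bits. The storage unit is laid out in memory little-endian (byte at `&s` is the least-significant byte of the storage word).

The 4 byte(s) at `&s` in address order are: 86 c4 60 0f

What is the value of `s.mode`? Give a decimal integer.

6

[0]=0x86 [1]=0xc4 [2]=0x60 [3]=0x0f (little-endian) → word 0x0f60c486
mode [0+:7] = (word>>0) & 0x7f = 6  ←
state [7+:25] = (word>>7) & 0x1ffffff = 2015625
mode signed 7b, MSB=0: value = 6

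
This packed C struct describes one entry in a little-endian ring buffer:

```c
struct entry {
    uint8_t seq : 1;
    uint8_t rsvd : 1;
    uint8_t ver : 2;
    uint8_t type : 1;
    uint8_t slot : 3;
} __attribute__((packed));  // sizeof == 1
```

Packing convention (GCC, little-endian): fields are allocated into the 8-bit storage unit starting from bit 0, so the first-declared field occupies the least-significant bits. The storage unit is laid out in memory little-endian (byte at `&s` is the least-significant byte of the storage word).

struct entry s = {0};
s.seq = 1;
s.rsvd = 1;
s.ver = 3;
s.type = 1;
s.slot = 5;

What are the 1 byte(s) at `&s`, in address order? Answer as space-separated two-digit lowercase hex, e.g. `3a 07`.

bf

[0+:1] seq=1 & 0x1 = 0x1; word=0x01
[1+:1] rsvd=1 & 0x1 = 0x1; word=0x03
[2+:2] ver=3 & 0x3 = 0x3; word=0x0f
[4+:1] type=1 & 0x1 = 0x1; word=0x1f
[5+:3] slot=5 & 0x7 = 0x5; word=0xbf
word = 0xbf → little-endian bytes:
  [0]=0xbf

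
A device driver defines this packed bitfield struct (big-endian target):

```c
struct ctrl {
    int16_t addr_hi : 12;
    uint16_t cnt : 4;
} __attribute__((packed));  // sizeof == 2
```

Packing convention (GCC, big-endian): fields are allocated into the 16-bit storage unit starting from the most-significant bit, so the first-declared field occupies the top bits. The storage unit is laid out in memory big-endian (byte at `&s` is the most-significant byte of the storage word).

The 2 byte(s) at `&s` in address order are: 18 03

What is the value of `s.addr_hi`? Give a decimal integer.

[0]=0x18 [1]=0x03 (big-endian) → word 0x1803
addr_hi [4+:12] = (word>>4) & 0xfff = 384  ←
cnt [0+:4] = (word>>0) & 0xf = 3
addr_hi signed 12b, MSB=0: value = 384

384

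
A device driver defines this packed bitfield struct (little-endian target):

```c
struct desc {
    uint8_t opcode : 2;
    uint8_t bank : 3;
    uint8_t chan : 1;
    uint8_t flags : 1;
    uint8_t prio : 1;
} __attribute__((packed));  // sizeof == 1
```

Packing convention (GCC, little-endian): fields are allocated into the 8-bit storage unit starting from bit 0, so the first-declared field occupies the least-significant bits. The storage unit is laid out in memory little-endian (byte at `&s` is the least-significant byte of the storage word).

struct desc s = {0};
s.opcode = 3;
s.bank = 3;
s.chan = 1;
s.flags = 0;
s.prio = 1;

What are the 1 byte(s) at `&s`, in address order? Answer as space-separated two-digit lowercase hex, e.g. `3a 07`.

af

opcode:2 = 3 → 0x3 << 0 → word 0x03
bank:3 = 3 → 0x3 << 2 → word 0x0f
chan:1 = 1 → 0x1 << 5 → word 0x2f
flags:1 = 0 → 0x0 << 6 → word 0x2f
prio:1 = 1 → 0x1 << 7 → word 0xaf
word = 0xaf → little-endian bytes:
  [0]=0xaf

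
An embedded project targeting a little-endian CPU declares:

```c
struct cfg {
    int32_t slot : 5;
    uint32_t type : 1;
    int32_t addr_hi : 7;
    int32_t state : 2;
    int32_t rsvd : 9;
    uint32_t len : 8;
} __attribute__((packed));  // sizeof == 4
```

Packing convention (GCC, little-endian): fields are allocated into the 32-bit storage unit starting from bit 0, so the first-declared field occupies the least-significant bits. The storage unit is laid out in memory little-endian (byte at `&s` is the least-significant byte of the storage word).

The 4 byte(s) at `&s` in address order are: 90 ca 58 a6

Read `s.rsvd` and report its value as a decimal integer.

[0]=0x90 [1]=0xca [2]=0x58 [3]=0xa6 (little-endian) → word 0xa658ca90
slot:5 @ bit 0 → (0xa658ca90>>0)&0x1f = 0x10
type:1 @ bit 5 → (0xa658ca90>>5)&0x1 = 0x0
addr_hi:7 @ bit 6 → (0xa658ca90>>6)&0x7f = 0x2a
state:2 @ bit 13 → (0xa658ca90>>13)&0x3 = 0x2
rsvd:9 @ bit 15 → (0xa658ca90>>15)&0x1ff = 0xb1  ←
len:8 @ bit 24 → (0xa658ca90>>24)&0xff = 0xa6
rsvd signed 9b, MSB=0: value = 177

177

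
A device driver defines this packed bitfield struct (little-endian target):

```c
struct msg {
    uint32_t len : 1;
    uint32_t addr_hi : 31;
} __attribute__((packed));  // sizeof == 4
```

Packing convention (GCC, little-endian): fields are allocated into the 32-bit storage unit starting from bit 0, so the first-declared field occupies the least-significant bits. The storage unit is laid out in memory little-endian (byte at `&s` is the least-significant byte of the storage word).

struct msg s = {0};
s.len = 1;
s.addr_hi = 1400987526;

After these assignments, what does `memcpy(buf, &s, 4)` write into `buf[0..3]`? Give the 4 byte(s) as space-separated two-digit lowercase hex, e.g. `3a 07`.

[0+:1] len=1 & 0x1 = 0x1; word=0x00000001
[1+:31] addr_hi=1400987526 & 0x7fffffff = 0x53815f86; word=0xa702bf0d
word = 0xa702bf0d → little-endian bytes:
  [0]=0x0d  [1]=0xbf  [2]=0x02  [3]=0xa7

0d bf 02 a7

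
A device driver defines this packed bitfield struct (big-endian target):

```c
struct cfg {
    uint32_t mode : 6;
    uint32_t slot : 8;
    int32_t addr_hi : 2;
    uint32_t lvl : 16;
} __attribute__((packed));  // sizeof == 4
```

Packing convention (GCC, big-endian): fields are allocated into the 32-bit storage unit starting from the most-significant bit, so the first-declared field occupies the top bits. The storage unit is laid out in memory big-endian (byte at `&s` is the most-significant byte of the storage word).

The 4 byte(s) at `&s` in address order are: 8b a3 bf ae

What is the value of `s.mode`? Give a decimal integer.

[0]=0x8b [1]=0xa3 [2]=0xbf [3]=0xae (big-endian) → word 0x8ba3bfae
mode:6 @ bit 26 → (0x8ba3bfae>>26)&0x3f = 0x22  ←
slot:8 @ bit 18 → (0x8ba3bfae>>18)&0xff = 0xe8
addr_hi:2 @ bit 16 → (0x8ba3bfae>>16)&0x3 = 0x3
lvl:16 @ bit 0 → (0x8ba3bfae>>0)&0xffff = 0xbfae

34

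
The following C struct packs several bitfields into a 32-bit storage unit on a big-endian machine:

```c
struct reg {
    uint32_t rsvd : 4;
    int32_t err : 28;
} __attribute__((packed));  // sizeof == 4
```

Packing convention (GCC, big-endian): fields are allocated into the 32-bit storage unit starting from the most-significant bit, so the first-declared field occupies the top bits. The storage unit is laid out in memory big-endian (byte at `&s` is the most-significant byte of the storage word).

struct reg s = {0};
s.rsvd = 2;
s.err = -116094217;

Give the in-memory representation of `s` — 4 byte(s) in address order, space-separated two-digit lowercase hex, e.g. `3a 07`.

rsvd:4 = 2 → 0x2 << 28 → word 0x20000000
err:28 = -116094217 → 0x9148af7 << 0 → word 0x29148af7
word = 0x29148af7 → big-endian bytes:
  [0]=0x29  [1]=0x14  [2]=0x8a  [3]=0xf7

29 14 8a f7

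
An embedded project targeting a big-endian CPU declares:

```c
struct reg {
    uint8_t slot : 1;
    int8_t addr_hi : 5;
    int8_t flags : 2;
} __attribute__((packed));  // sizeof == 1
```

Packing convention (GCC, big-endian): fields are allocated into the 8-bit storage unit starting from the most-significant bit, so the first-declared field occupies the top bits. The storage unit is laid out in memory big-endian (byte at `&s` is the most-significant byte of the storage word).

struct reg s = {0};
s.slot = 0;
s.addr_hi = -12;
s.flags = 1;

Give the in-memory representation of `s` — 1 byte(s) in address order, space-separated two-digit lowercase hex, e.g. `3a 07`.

slot:1 = 0 → 0x0 << 7 → word 0x00
addr_hi:5 = -12 → 0x14 << 2 → word 0x50
flags:2 = 1 → 0x1 << 0 → word 0x51
word = 0x51 → big-endian bytes:
  [0]=0x51

51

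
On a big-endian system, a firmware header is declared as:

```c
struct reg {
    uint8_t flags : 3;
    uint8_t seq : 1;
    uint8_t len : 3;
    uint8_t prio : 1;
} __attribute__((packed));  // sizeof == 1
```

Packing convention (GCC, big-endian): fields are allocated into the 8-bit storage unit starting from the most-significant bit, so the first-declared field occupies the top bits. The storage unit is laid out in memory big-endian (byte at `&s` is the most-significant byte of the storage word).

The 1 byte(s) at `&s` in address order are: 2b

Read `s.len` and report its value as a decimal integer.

5

[0]=0x2b (big-endian) → word 0x2b
flags [5+:3] = (word>>5) & 0x7 = 1
seq [4+:1] = (word>>4) & 0x1 = 0
len [1+:3] = (word>>1) & 0x7 = 5  ←
prio [0+:1] = (word>>0) & 0x1 = 1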